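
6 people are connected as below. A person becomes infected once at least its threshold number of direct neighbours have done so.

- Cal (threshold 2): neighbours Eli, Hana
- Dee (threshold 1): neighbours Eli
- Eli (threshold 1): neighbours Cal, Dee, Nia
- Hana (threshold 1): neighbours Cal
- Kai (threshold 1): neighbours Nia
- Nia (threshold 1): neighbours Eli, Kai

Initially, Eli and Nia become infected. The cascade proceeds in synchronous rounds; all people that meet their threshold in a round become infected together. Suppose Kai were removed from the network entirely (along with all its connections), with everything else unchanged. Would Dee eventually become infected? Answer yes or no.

With Kai removed:
Round 1 — Eli, Nia become infected (initial).
Round 2 — checking thresholds:
  Cal: 1 of 2 neighbours < 2, below threshold.
  Dee: 1 of 1 neighbours ≥ 1, becomes infected.
Round 3 — no new infections; cascade stops.

yes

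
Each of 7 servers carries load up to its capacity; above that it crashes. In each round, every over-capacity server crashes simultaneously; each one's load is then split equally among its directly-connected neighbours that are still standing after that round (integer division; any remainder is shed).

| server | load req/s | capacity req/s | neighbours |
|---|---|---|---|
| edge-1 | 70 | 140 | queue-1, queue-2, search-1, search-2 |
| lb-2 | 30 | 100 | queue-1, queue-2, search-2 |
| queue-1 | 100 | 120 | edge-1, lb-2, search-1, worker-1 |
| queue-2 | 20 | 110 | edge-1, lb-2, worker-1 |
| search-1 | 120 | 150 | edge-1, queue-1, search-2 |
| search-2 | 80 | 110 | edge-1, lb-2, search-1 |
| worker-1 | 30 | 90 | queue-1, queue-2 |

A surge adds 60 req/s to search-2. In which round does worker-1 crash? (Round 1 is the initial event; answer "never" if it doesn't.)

Round 1 — search-2 at 140 > 110. search-2 crashes.
  search-2 sheds 140 req/s to edge-1, lb-2, search-1: 46 each (2 lost).
    edge-1: 70+46 = 116 ≤ 140
    lb-2: 30+46 = 76 ≤ 100
    search-1: 120+46 = 166 > 150
Round 2 — search-1 crashes.
  search-1 sheds 166 req/s to edge-1, queue-1: 83 each.
    edge-1: 116+83 = 199 > 140
    queue-1: 100+83 = 183 > 120
Round 3 — edge-1, queue-1 crash.
  edge-1 sheds 199 req/s to queue-2: 199 each.
    queue-2: 20+199 = 219 > 110
  queue-1 sheds 183 req/s to lb-2, worker-1: 91 each (1 lost).
    lb-2: 76+91 = 167 > 100
    worker-1: 30+91 = 121 > 90
Round 4 — lb-2, queue-2, worker-1 crash.
  lb-2 sheds 167 req/s: no online neighbours, lost.
  queue-2 sheds 219 req/s: no online neighbours, lost.
  worker-1 sheds 121 req/s: no online neighbours, lost.
No further crashes.

4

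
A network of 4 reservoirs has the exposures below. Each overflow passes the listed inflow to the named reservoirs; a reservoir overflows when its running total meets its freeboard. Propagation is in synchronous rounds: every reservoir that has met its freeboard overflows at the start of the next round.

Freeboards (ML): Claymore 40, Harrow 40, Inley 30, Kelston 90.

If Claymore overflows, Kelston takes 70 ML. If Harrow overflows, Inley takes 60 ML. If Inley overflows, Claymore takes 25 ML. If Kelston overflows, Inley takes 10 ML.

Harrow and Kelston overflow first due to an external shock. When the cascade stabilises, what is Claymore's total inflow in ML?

Round 1 — Harrow, Kelston overflow (initial).
  Inley: +60+10 → 70 ≥ 30
Round 2 — Inley overflows.
  Claymore: +25 → 25 < 40
No further overflows.

25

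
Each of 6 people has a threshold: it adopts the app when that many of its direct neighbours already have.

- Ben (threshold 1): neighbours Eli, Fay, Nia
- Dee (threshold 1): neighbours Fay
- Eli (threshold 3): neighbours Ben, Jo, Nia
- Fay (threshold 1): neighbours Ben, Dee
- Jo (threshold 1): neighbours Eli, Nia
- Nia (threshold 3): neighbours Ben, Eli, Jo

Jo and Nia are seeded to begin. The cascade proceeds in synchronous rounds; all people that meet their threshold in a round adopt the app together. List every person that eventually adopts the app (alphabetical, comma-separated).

Round 1 — Jo, Nia adopt the app (initial).
Round 2 — checking thresholds:
  Ben: 1 of 3 neighbours ≥ 1, adopts the app.
  Eli: 2 of 3 neighbours < 3, below threshold.
Round 3 — checking thresholds:
  Eli: 3 of 3 neighbours ≥ 3, adopts the app.
  Fay: 1 of 2 neighbours ≥ 1, adopts the app.
Round 4 — checking thresholds:
  Dee: 1 of 1 neighbours ≥ 1, adopts the app.
Round 5 — no new adoptions; cascade stops.

Ben, Dee, Eli, Fay, Jo, Nia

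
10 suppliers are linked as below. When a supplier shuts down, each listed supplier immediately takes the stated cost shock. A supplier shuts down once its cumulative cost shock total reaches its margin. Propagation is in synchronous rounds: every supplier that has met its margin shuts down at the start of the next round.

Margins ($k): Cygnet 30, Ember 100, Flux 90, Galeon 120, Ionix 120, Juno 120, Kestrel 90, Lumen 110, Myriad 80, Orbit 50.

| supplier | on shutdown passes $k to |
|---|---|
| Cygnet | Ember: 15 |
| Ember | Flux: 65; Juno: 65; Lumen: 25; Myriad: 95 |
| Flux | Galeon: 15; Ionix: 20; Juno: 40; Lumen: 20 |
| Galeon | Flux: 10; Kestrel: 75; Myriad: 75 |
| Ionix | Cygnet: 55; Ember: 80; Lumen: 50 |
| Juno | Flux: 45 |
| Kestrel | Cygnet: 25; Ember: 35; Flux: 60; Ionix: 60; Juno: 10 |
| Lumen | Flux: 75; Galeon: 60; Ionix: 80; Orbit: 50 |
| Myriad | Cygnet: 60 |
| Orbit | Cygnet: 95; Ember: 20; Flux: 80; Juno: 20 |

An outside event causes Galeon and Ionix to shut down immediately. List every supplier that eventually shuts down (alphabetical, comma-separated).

Cygnet, Galeon, Ionix

Round 1 — Galeon, Ionix shut down (initial).
  Cygnet: +55 → 55 ≥ 30
  Ember: +80 → 80 < 100
  Flux: +10 → 10 < 90
  Kestrel: +75 → 75 < 90
  Lumen: +50 → 50 < 110
  Myriad: +75 → 75 < 80
Round 2 — Cygnet shuts down.
  Ember: +15 → 95 < 100
No further shutdowns.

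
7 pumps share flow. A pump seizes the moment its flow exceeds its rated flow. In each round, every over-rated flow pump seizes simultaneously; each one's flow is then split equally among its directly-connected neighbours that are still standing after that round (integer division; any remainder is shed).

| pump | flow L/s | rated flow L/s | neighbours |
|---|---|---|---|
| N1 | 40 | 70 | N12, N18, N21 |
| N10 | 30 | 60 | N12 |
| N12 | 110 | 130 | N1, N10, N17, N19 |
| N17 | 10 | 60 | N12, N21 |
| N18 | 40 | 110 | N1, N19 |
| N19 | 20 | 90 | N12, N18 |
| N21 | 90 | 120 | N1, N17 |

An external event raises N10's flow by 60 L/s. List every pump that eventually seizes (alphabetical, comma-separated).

N1, N10, N12, N17, N21

Round 1 — N10 at 90 > 60. N10 seizes.
  N10 sheds 90 L/s to N12: 90 each.
    N12: 110+90 = 200 > 130
Round 2 — N12 seizes.
  N12 sheds 200 L/s to N1, N17, N19: 66 each (2 lost).
    N1: 40+66 = 106 > 70
    N17: 10+66 = 76 > 60
    N19: 20+66 = 86 ≤ 90
Round 3 — N1, N17 seize.
  N1 sheds 106 L/s to N18, N21: 53 each.
    N18: 40+53 = 93 ≤ 110
    N21: 90+53 = 143 > 120
  N17 sheds 76 L/s to N21: 76 each.
    N21: 143+76 = 219 > 120
Round 4 — N21 seizes.
  N21 sheds 219 L/s: no online neighbours, lost.
No further seizures.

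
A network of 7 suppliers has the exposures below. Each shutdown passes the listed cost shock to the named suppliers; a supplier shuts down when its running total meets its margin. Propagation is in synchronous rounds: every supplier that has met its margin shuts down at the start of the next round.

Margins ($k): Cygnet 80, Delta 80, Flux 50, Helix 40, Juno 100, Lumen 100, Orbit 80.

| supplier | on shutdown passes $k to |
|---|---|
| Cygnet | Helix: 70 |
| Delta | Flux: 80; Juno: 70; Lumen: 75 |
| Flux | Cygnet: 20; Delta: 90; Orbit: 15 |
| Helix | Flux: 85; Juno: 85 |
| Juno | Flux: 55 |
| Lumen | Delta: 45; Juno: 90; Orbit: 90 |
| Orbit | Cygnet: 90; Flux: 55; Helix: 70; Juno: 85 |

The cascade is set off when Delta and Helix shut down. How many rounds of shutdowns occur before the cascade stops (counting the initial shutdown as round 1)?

Round 1 — Delta, Helix shut down (initial).
  Flux: +80+85 → 165 ≥ 50
  Juno: +70+85 → 155 ≥ 100
  Lumen: +75 → 75 < 100
Round 2 — Flux, Juno shut down.
  Cygnet: +20 → 20 < 80
  Orbit: +15 → 15 < 80
No further shutdowns.

2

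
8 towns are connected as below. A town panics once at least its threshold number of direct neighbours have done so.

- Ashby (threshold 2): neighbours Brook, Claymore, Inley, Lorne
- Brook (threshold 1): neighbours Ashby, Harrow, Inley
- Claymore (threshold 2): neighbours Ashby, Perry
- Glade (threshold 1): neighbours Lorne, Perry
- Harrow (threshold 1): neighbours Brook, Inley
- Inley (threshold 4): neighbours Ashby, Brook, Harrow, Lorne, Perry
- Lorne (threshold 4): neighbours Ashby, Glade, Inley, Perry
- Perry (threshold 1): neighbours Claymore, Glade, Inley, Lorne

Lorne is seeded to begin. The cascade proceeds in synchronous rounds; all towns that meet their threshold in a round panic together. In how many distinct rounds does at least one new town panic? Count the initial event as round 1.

Round 1 — Lorne panics (initial).
Round 2 — checking thresholds:
  Ashby: 1 of 4 neighbours < 2, not yet.
  Glade: 1 of 2 neighbours ≥ 1, panics.
  Inley: 1 of 5 neighbours < 4, not yet.
  Perry: 1 of 4 neighbours ≥ 1, panics.
Round 3 — no new panics; cascade stops.

2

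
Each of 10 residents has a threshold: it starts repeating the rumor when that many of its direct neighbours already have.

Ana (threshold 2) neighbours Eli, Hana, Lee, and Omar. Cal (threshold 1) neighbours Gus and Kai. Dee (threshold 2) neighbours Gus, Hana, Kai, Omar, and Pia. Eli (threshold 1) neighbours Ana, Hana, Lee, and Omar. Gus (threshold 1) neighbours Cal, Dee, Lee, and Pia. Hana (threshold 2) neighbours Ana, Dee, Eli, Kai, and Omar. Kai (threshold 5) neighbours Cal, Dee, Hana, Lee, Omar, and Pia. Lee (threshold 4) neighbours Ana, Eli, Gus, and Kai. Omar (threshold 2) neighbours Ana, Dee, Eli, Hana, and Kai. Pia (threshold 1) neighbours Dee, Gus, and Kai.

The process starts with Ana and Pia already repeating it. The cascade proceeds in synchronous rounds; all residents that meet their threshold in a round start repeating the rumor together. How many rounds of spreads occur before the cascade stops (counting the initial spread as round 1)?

5

Round 1 — Ana, Pia start repeating the rumor (initial).
Round 2 — checking thresholds:
  Dee: 1 of 5 neighbours < 2, not yet.
  Eli: 1 of 4 neighbours ≥ 1, starts repeating the rumor.
  Gus: 1 of 4 neighbours ≥ 1, starts repeating the rumor.
  Hana: 1 of 5 neighbours < 2, not yet.
  Kai: 1 of 6 neighbours < 5, not yet.
  Lee: 1 of 4 neighbours < 4, not yet.
  Omar: 1 of 5 neighbours < 2, not yet.
Round 3 — checking thresholds:
  Cal: 1 of 2 neighbours ≥ 1, starts repeating the rumor.
  Dee: 2 of 5 neighbours ≥ 2, starts repeating the rumor.
  Hana: 2 of 5 neighbours ≥ 2, starts repeating the rumor.
  Kai: 1 of 6 neighbours < 5, not yet.
  Lee: 3 of 4 neighbours < 4, not yet.
  Omar: 2 of 5 neighbours ≥ 2, starts repeating the rumor.
Round 4 — checking thresholds:
  Kai: 5 of 6 neighbours ≥ 5, starts repeating the rumor.
  Lee: 3 of 4 neighbours < 4, not yet.
Round 5 — checking thresholds:
  Lee: 4 of 4 neighbours ≥ 4, starts repeating the rumor.
Round 6 — no new spreads; cascade stops.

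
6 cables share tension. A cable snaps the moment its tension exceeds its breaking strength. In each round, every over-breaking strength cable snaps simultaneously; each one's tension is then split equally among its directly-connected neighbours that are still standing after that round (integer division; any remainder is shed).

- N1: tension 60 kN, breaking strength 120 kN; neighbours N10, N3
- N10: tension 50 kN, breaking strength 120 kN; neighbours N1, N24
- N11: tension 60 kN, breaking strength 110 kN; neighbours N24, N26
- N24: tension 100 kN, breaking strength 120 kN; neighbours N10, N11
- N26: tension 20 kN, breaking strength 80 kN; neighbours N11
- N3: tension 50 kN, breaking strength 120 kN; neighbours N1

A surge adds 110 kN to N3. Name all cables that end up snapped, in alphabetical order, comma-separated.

N1, N10, N11, N24, N26, N3

Round 1 — N3 at 160 > 120. N3 snaps.
  N3 sheds 160 kN to N1: 160 each.
    N1: 60+160 = 220 > 120
Round 2 — N1 snaps.
  N1 sheds 220 kN to N10: 220 each.
    N10: 50+220 = 270 > 120
Round 3 — N10 snaps.
  N10 sheds 270 kN to N24: 270 each.
    N24: 100+270 = 370 > 120
Round 4 — N24 snaps.
  N24 sheds 370 kN to N11: 370 each.
    N11: 60+370 = 430 > 110
Round 5 — N11 snaps.
  N11 sheds 430 kN to N26: 430 each.
    N26: 20+430 = 450 > 80
Round 6 — N26 snaps.
  N26 sheds 450 kN: no online neighbours, lost.
No further breaks.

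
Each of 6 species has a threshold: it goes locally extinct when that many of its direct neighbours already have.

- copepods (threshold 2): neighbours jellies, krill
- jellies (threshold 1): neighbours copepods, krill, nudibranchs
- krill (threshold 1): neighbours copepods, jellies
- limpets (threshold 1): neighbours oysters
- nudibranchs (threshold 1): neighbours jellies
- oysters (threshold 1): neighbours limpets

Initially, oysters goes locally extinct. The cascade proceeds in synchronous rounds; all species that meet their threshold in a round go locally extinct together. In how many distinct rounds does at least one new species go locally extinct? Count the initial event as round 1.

2

Round 1 — oysters goes locally extinct (initial).
Round 2 — checking thresholds:
  limpets: 1 of 1 neighbours ≥ 1, goes locally extinct.
Round 3 — no new extinctions; cascade stops.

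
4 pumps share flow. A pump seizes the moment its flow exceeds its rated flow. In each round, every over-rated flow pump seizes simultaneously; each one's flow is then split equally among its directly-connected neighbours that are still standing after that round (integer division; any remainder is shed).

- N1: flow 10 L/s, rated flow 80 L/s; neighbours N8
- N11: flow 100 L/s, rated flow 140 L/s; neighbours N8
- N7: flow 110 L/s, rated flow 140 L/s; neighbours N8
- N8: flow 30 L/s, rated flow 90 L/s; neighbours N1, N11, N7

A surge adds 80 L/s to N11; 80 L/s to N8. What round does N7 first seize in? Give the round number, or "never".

Round 1 — N11 at 180 > 140; N8 at 110 > 90. N11, N8 seize.
  N11 sheds 180 L/s: no online neighbours, lost.
  N8 sheds 110 L/s to N1, N7: 55 each.
    N1: 10+55 = 65 ≤ 80
    N7: 110+55 = 165 > 140
Round 2 — N7 seizes.
  N7 sheds 165 L/s: no online neighbours, lost.
No further seizures.

2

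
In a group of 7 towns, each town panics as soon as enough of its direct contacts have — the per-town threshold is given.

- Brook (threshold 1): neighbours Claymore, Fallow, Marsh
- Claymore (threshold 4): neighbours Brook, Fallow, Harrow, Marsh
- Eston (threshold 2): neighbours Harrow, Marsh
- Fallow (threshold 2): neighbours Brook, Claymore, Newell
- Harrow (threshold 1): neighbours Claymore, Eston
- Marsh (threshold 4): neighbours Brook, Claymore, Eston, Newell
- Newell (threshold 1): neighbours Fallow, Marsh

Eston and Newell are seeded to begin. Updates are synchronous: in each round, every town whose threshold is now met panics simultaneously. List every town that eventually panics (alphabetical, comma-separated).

Round 1 — Eston, Newell panic (initial).
Round 2 — checking thresholds:
  Fallow: 1 of 3 neighbours < 2, holds.
  Harrow: 1 of 2 neighbours ≥ 1, panics.
  Marsh: 2 of 4 neighbours < 4, holds.
Round 3 — no new panics; cascade stops.

Eston, Harrow, Newell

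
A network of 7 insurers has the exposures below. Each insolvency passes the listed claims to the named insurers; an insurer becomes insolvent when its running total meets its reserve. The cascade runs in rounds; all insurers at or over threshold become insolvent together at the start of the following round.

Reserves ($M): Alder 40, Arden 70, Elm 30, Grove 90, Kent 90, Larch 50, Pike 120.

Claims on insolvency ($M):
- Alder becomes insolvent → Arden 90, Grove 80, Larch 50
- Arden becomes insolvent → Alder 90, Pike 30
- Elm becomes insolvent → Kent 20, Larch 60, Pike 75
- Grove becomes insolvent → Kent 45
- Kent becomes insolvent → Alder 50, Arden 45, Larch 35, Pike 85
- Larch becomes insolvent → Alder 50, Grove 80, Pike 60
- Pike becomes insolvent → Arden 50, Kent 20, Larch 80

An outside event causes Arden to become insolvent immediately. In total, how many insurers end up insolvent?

4

Round 1 — Arden becomes insolvent (initial).
  Alder: +90 → 90 ≥ 40
  Pike: +30 → 30 < 120
Round 2 — Alder becomes insolvent.
  Grove: +80 → 80 < 90
  Larch: +50 → 50 ≥ 50
Round 3 — Larch becomes insolvent.
  Grove: +80 → 160 ≥ 90
  Pike: +60 → 90 < 120
Round 4 — Grove becomes insolvent.
  Kent: +45 → 45 < 90
No further insolvencies.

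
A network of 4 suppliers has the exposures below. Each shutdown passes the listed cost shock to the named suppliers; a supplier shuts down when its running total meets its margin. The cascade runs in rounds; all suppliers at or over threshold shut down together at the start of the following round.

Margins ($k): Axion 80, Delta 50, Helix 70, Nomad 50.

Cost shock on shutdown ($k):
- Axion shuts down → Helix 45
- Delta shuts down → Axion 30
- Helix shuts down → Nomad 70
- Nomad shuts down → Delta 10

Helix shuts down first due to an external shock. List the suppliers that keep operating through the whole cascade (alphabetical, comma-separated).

Round 1 — Helix shuts down (initial).
  Nomad: +70 → 70 ≥ 50
Round 2 — Nomad shuts down.
  Delta: +10 → 10 < 50
No further shutdowns.

Axion, Delta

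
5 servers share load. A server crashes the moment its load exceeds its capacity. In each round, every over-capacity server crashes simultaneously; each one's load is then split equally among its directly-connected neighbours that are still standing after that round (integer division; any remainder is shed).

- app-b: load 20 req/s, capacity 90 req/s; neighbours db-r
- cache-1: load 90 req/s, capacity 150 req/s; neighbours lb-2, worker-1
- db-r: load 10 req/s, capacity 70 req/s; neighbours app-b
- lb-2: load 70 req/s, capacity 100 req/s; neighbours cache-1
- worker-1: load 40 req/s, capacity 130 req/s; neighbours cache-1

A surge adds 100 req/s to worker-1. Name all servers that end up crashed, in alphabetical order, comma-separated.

cache-1, lb-2, worker-1

Round 1 — worker-1 at 140 > 130. worker-1 crashes.
  worker-1 sheds 140 req/s to cache-1: 140 each.
    cache-1: 90+140 = 230 > 150
Round 2 — cache-1 crashes.
  cache-1 sheds 230 req/s to lb-2: 230 each.
    lb-2: 70+230 = 300 > 100
Round 3 — lb-2 crashes.
  lb-2 sheds 300 req/s: no online neighbours, lost.
No further crashes.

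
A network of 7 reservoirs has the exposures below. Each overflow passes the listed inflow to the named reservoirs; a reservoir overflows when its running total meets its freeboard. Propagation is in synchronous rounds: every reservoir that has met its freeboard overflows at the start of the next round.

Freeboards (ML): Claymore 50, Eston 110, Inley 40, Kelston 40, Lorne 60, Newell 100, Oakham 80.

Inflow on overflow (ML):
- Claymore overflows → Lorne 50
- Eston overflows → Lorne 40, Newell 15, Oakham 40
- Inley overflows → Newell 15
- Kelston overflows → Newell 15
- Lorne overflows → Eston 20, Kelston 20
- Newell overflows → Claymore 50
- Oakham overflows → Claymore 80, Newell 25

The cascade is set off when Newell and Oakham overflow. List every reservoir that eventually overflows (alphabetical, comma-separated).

Claymore, Newell, Oakham

Round 1 — Newell, Oakham overflow (initial).
  Claymore: +50+80 → 130 ≥ 50
Round 2 — Claymore overflows.
  Lorne: +50 → 50 < 60
No further overflows.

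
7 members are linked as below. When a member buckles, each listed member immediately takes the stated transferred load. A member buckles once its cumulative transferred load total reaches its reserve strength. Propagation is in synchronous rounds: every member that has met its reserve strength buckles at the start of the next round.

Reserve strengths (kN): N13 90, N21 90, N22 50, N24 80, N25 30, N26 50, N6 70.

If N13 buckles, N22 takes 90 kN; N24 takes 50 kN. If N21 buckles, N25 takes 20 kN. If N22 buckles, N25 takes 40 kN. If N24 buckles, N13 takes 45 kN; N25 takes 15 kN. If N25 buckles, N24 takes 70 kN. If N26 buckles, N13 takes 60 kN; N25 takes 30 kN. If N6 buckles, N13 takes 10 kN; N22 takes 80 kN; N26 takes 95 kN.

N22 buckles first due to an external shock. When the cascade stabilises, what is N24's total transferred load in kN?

70

Round 1 — N22 buckles (initial).
  N25: +40 → 40 ≥ 30
Round 2 — N25 buckles.
  N24: +70 → 70 < 80
No further bucklings.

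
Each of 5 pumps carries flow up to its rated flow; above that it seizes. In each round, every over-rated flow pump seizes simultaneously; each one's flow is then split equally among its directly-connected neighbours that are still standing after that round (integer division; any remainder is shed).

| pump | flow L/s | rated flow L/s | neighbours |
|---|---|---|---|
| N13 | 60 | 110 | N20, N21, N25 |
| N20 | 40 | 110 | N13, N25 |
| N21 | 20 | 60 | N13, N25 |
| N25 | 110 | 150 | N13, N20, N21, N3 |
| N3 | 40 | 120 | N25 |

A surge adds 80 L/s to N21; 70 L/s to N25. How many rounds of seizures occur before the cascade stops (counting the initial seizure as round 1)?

Round 1 — N21 at 100 > 60; N25 at 180 > 150. N21, N25 seize.
  N21 sheds 100 L/s to N13: 100 each.
    N13: 60+100 = 160 > 110
  N25 sheds 180 L/s to N13, N20, N3: 60 each.
    N13: 160+60 = 220 > 110
    N20: 40+60 = 100 ≤ 110
    N3: 40+60 = 100 ≤ 120
Round 2 — N13 seizes.
  N13 sheds 220 L/s to N20: 220 each.
    N20: 100+220 = 320 > 110
Round 3 — N20 seizes.
  N20 sheds 320 L/s: no online neighbours, lost.
No further seizures.

3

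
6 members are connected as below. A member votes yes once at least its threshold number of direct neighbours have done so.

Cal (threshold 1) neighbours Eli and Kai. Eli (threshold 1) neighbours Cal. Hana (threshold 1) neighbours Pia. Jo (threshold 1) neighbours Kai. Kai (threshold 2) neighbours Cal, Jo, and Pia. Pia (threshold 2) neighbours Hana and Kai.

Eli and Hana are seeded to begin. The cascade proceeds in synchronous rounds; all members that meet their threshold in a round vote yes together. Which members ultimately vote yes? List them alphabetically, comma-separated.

Round 1 — Eli, Hana vote yes (initial).
Round 2 — checking thresholds:
  Cal: 1 of 2 neighbours ≥ 1, votes yes.
  Pia: 1 of 2 neighbours < 2, not yet.
Round 3 — no new yes votes; cascade stops.

Cal, Eli, Hana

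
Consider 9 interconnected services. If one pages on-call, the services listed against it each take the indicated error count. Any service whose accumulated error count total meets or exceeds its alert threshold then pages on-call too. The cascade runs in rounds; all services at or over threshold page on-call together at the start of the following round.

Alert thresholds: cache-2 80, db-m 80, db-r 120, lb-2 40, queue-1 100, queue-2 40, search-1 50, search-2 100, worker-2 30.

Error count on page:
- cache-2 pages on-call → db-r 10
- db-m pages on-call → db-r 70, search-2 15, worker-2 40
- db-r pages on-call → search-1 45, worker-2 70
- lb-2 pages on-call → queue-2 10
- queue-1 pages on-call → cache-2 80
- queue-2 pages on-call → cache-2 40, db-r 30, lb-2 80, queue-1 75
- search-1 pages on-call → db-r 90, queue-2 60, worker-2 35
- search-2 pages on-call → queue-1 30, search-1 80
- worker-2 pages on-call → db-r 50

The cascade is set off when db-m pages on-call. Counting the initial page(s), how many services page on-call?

3

Round 1 — db-m pages on-call (initial).
  db-r: +70 → 70 < 120
  search-2: +15 → 15 < 100
  worker-2: +40 → 40 ≥ 30
Round 2 — worker-2 pages on-call.
  db-r: +50 → 120 ≥ 120
Round 3 — db-r pages on-call.
  search-1: +45 → 45 < 50
No further pages.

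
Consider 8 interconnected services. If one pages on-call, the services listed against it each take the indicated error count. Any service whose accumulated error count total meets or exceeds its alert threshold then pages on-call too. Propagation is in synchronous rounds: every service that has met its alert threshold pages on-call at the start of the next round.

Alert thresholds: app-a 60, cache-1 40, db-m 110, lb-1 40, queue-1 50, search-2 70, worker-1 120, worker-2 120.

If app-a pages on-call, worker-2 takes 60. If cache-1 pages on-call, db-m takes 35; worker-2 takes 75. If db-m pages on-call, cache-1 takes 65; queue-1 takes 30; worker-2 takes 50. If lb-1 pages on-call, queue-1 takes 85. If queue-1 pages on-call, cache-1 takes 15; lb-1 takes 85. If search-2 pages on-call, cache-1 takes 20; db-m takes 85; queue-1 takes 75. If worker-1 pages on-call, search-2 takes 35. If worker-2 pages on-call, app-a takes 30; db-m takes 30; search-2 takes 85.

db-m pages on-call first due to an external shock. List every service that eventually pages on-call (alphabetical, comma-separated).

Round 1 — db-m pages on-call (initial).
  cache-1: +65 → 65 ≥ 40
  queue-1: +30 → 30 < 50
  worker-2: +50 → 50 < 120
Round 2 — cache-1 pages on-call.
  worker-2: +75 → 125 ≥ 120
Round 3 — worker-2 pages on-call.
  app-a: +30 → 30 < 60
  search-2: +85 → 85 ≥ 70
Round 4 — search-2 pages on-call.
  queue-1: +75 → 105 ≥ 50
Round 5 — queue-1 pages on-call.
  lb-1: +85 → 85 ≥ 40
Round 6 — lb-1 pages on-call.
No further pages.

cache-1, db-m, lb-1, queue-1, search-2, worker-2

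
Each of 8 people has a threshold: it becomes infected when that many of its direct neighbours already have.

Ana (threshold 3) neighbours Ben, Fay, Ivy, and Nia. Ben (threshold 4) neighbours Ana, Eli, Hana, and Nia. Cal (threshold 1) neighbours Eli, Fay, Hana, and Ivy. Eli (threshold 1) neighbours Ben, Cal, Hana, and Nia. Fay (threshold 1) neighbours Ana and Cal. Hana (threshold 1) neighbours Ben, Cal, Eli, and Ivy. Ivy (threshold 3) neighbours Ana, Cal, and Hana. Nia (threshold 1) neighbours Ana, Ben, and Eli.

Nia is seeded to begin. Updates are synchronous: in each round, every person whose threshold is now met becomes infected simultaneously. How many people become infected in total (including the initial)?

5

Round 1 — Nia becomes infected (initial).
Round 2 — checking thresholds:
  Ana: 1 of 4 neighbours < 3, not yet.
  Ben: 1 of 4 neighbours < 4, not yet.
  Eli: 1 of 4 neighbours ≥ 1, becomes infected.
Round 3 — checking thresholds:
  Ana: 1 of 4 neighbours < 3, not yet.
  Ben: 2 of 4 neighbours < 4, not yet.
  Cal: 1 of 4 neighbours ≥ 1, becomes infected.
  Hana: 1 of 4 neighbours ≥ 1, becomes infected.
Round 4 — checking thresholds:
  Ana: 1 of 4 neighbours < 3, not yet.
  Ben: 3 of 4 neighbours < 4, not yet.
  Fay: 1 of 2 neighbours ≥ 1, becomes infected.
  Ivy: 2 of 3 neighbours < 3, not yet.
Round 5 — no new infections; cascade stops.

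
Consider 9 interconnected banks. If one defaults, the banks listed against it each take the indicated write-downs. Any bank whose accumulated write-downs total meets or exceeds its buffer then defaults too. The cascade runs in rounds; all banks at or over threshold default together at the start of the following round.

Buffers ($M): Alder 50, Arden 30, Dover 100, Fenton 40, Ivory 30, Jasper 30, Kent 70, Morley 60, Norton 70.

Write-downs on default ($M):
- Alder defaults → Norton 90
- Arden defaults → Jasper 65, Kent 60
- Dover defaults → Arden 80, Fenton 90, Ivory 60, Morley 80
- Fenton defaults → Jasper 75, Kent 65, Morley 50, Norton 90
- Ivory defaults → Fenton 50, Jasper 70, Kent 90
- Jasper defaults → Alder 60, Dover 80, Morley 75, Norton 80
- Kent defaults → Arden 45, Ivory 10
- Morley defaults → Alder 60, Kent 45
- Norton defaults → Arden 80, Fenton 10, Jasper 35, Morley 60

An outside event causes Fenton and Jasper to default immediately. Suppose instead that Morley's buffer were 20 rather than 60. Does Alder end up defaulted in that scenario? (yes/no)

yes

With Morley's buffer at 20:
Round 1 — Fenton, Jasper default (initial).
  Alder: +60 → 60 ≥ 50
  Dover: +80 → 80 < 100
  Kent: +65 → 65 < 70
  Morley: +50+75 → 125 ≥ 20
  Norton: +90+80 → 170 ≥ 70
Round 2 — Alder, Morley, Norton default.
  Arden: +80 → 80 ≥ 30
  Kent: +45 → 110 ≥ 70
Round 3 — Arden, Kent default.
  Ivory: +10 → 10 < 30
No further defaults.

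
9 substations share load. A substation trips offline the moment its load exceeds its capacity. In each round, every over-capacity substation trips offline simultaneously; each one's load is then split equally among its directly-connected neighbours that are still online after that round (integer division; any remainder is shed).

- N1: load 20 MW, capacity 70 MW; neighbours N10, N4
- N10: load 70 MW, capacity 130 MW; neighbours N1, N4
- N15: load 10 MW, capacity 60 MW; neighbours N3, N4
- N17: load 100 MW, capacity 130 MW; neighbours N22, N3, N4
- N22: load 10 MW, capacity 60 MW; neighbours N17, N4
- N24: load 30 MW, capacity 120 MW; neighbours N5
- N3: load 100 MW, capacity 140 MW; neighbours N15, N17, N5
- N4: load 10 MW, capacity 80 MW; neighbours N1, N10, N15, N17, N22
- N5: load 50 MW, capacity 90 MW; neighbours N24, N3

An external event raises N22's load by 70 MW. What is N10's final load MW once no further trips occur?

110

Round 1 — N22 at 80 > 60. N22 trips offline.
  N22 sheds 80 MW to N17, N4: 40 each.
    N17: 100+40 = 140 > 130
    N4: 10+40 = 50 ≤ 80
Round 2 — N17 trips offline.
  N17 sheds 140 MW to N3, N4: 70 each.
    N3: 100+70 = 170 > 140
    N4: 50+70 = 120 > 80
Round 3 — N3, N4 trip offline.
  N3 sheds 170 MW to N15, N5: 85 each.
    N15: 10+85 = 95 > 60
    N5: 50+85 = 135 > 90
  N4 sheds 120 MW to N1, N10, N15: 40 each.
    N1: 20+40 = 60 ≤ 70
    N10: 70+40 = 110 ≤ 130
    N15: 95+40 = 135 > 60
Round 4 — N15, N5 trip offline.
  N15 sheds 135 MW: no online neighbours, lost.
  N5 sheds 135 MW to N24: 135 each.
    N24: 30+135 = 165 > 120
Round 5 — N24 trips offline.
  N24 sheds 165 MW: no online neighbours, lost.
No further trips.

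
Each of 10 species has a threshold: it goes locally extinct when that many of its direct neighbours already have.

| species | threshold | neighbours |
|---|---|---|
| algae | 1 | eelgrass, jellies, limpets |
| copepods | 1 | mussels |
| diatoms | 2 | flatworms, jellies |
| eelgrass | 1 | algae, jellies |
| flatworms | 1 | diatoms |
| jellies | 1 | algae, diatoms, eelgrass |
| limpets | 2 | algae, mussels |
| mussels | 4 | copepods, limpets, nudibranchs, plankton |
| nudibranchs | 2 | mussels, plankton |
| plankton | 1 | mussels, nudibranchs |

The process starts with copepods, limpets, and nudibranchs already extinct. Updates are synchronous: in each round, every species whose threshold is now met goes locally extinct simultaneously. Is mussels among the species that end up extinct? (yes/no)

yes

Round 1 — copepods, limpets, nudibranchs go locally extinct (initial).
Round 2 — checking thresholds:
  algae: 1 of 3 neighbours ≥ 1, goes locally extinct.
  mussels: 3 of 4 neighbours < 4, holds.
  plankton: 1 of 2 neighbours ≥ 1, goes locally extinct.
Round 3 — checking thresholds:
  eelgrass: 1 of 2 neighbours ≥ 1, goes locally extinct.
  jellies: 1 of 3 neighbours ≥ 1, goes locally extinct.
  mussels: 4 of 4 neighbours ≥ 4, goes locally extinct.
Round 4 — no new extinctions; cascade stops.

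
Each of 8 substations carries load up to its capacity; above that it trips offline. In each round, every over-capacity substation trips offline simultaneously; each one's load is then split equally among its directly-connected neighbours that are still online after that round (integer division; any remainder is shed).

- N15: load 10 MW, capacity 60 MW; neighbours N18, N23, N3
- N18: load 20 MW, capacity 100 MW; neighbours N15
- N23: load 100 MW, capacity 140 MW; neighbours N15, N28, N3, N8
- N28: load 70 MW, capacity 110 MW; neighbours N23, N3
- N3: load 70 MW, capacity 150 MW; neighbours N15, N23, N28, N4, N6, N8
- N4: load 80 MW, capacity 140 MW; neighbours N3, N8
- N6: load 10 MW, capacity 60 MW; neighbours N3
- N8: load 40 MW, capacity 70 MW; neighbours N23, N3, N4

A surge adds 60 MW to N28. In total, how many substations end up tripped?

7

Round 1 — N28 at 130 > 110. N28 trips offline.
  N28 sheds 130 MW to N23, N3: 65 each.
    N23: 100+65 = 165 > 140
    N3: 70+65 = 135 ≤ 150
Round 2 — N23 trips offline.
  N23 sheds 165 MW to N15, N3, N8: 55 each.
    N15: 10+55 = 65 > 60
    N3: 135+55 = 190 > 150
    N8: 40+55 = 95 > 70
Round 3 — N15, N3, N8 trip offline.
  N15 sheds 65 MW to N18: 65 each.
    N18: 20+65 = 85 ≤ 100
  N3 sheds 190 MW to N4, N6: 95 each.
    N4: 80+95 = 175 > 140
    N6: 10+95 = 105 > 60
  N8 sheds 95 MW to N4: 95 each.
    N4: 175+95 = 270 > 140
Round 4 — N4, N6 trip offline.
  N4 sheds 270 MW: no online neighbours, lost.
  N6 sheds 105 MW: no online neighbours, lost.
No further trips.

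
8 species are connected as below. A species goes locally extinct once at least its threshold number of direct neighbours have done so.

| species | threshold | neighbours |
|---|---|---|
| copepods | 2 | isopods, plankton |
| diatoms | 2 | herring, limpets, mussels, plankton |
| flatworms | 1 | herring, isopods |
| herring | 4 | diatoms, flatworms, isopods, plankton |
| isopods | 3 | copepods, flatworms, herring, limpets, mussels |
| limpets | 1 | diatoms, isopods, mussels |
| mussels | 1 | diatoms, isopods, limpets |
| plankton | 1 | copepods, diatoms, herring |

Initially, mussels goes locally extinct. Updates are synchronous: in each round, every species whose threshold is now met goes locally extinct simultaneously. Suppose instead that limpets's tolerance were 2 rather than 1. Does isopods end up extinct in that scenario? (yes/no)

With limpets's tolerance at 2:
Round 1 — mussels goes locally extinct (initial).
Round 2 — no new extinctions; cascade stops.

no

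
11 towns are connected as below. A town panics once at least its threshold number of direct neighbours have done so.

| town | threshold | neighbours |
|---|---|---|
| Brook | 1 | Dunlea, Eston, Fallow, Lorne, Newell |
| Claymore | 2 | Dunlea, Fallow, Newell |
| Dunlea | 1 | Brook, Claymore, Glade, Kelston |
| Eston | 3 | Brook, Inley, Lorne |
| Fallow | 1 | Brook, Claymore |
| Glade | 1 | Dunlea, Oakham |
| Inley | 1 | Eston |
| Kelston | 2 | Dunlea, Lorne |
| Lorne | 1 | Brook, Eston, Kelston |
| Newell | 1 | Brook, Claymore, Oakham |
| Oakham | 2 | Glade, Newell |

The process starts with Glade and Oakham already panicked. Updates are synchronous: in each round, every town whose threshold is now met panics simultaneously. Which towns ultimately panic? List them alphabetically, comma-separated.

Round 1 — Glade, Oakham panic (initial).
Round 2 — checking thresholds:
  Dunlea: 1 of 4 neighbours ≥ 1, panics.
  Newell: 1 of 3 neighbours ≥ 1, panics.
Round 3 — checking thresholds:
  Brook: 2 of 5 neighbours ≥ 1, panics.
  Claymore: 2 of 3 neighbours ≥ 2, panics.
  Kelston: 1 of 2 neighbours < 2, holds.
Round 4 — checking thresholds:
  Eston: 1 of 3 neighbours < 3, holds.
  Fallow: 2 of 2 neighbours ≥ 1, panics.
  Kelston: 1 of 2 neighbours < 2, holds.
  Lorne: 1 of 3 neighbours ≥ 1, panics.
Round 5 — checking thresholds:
  Eston: 2 of 3 neighbours < 3, holds.
  Kelston: 2 of 2 neighbours ≥ 2, panics.
Round 6 — no new panics; cascade stops.

Brook, Claymore, Dunlea, Fallow, Glade, Kelston, Lorne, Newell, Oakham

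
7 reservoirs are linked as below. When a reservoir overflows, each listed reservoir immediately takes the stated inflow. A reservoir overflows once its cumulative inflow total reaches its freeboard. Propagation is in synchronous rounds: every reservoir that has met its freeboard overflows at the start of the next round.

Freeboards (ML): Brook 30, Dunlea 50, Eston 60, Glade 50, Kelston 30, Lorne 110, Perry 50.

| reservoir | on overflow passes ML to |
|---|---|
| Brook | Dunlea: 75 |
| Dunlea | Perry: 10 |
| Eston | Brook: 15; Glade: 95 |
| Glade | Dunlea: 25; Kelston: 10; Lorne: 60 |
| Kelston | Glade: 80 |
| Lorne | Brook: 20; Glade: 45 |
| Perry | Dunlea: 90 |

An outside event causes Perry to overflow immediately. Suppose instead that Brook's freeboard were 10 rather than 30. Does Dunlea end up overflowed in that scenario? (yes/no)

With Brook's freeboard at 10:
Round 1 — Perry overflows (initial).
  Dunlea: +90 → 90 ≥ 50
Round 2 — Dunlea overflows.
No further overflows.

yes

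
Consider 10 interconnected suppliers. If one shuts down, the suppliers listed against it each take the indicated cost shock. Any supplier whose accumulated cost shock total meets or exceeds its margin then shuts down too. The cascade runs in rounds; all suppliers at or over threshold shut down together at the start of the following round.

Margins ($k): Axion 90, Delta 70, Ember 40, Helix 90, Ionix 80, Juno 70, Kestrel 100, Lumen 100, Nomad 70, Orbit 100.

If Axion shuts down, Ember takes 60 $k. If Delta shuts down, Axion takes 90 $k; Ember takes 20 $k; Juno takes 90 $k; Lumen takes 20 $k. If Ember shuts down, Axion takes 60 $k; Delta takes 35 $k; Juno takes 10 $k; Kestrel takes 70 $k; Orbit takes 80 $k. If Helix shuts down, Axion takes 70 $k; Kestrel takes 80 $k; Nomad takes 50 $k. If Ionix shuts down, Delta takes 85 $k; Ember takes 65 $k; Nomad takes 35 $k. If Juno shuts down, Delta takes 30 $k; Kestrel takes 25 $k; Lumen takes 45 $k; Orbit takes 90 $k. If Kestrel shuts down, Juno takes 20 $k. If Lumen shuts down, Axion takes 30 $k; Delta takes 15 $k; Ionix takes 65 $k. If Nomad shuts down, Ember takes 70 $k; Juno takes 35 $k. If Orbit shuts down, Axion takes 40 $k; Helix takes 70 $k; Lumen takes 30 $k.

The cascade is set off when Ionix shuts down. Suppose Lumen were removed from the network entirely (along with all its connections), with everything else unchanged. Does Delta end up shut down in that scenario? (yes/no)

yes

With Lumen removed:
Round 1 — Ionix shuts down (initial).
  Delta: +85 → 85 ≥ 70
  Ember: +65 → 65 ≥ 40
  Nomad: +35 → 35 < 70
Round 2 — Delta, Ember shut down.
  Axion: +90+60 → 150 ≥ 90
  Juno: +90+10 → 100 ≥ 70
  Kestrel: +70 → 70 < 100
  Orbit: +80 → 80 < 100
Round 3 — Axion, Juno shut down.
  Kestrel: +25 → 95 < 100
  Orbit: +90 → 170 ≥ 100
Round 4 — Orbit shuts down.
  Helix: +70 → 70 < 90
No further shutdowns.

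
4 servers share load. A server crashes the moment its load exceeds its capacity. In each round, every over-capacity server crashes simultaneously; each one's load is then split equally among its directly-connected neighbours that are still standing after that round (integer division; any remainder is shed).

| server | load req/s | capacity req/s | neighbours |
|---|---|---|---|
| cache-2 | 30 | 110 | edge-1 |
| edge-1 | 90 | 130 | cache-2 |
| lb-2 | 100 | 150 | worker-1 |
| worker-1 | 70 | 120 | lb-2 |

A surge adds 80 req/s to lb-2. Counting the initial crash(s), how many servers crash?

2

Round 1 — lb-2 at 180 > 150. lb-2 crashes.
  lb-2 sheds 180 req/s to worker-1: 180 each.
    worker-1: 70+180 = 250 > 120
Round 2 — worker-1 crashes.
  worker-1 sheds 250 req/s: no online neighbours, lost.
No further crashes.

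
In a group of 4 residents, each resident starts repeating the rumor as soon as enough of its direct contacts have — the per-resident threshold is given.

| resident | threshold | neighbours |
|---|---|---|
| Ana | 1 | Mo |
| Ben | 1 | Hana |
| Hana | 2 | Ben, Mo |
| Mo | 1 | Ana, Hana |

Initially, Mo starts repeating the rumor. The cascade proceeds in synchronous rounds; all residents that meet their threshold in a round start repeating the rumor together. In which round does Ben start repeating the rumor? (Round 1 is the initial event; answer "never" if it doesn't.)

Round 1 — Mo starts repeating the rumor (initial).
Round 2 — checking thresholds:
  Ana: 1 of 1 neighbours ≥ 1, starts repeating the rumor.
  Hana: 1 of 2 neighbours < 2, holds.
Round 3 — no new spreads; cascade stops.

never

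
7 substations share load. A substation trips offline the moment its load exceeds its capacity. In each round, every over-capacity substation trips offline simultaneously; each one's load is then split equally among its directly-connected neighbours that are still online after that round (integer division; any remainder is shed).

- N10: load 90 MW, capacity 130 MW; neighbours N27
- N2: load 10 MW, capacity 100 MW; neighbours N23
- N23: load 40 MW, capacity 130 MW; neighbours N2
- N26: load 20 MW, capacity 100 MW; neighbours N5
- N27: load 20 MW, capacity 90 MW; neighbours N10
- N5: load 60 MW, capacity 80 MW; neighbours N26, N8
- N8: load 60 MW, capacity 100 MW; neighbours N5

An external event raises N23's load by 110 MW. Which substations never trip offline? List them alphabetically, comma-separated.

N10, N26, N27, N5, N8

Round 1 — N23 at 150 > 130. N23 trips offline.
  N23 sheds 150 MW to N2: 150 each.
    N2: 10+150 = 160 > 100
Round 2 — N2 trips offline.
  N2 sheds 160 MW: no online neighbours, lost.
No further trips.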